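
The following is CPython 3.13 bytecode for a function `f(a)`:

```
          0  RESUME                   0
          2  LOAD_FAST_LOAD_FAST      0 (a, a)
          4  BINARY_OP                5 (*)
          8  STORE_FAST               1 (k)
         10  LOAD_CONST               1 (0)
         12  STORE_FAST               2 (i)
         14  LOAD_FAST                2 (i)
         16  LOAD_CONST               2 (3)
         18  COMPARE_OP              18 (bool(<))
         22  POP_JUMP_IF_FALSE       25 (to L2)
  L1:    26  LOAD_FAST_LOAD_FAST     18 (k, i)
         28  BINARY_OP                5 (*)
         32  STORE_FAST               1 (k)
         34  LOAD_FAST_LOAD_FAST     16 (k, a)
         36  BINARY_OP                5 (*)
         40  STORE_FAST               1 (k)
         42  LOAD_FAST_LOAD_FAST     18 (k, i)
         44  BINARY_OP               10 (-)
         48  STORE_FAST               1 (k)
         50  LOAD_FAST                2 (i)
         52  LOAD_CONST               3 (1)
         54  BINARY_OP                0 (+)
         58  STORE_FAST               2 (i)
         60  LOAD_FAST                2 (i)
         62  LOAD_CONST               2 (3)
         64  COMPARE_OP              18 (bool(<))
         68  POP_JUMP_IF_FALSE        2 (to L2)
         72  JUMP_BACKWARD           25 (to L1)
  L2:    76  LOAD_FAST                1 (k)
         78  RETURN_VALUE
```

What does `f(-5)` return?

LOAD_FAST_LOAD_FAST a,a → push -5,-5. Stack: [-5, -5]
BINARY_OP * → -5 * -5 = 25. Stack: [25]
STORE_FAST k → k=25. Stack: []
LOAD_CONST → push 0. Stack: [0]
STORE_FAST i → i=0. Stack: []
LOAD_FAST i → push 0. Stack: [0]
LOAD_CONST → push 3. Stack: [0, 3]
COMPARE_OP bool(<) → 0 vs 3 = True. Stack: [True]
POP_JUMP_IF_FALSE → pop True; no jump. Stack: []
LOAD_FAST_LOAD_FAST k,i → push 25,0. Stack: [25, 0]
BINARY_OP * → 25 * 0 = 0. Stack: [0]
STORE_FAST k → k=0. Stack: []
LOAD_FAST_LOAD_FAST k,a → push 0,-5. Stack: [0, -5]
BINARY_OP * → 0 * -5 = 0. Stack: [0]
STORE_FAST k → k=0. Stack: []
LOAD_FAST_LOAD_FAST k,i → push 0,0. Stack: [0, 0]
BINARY_OP - → 0 - 0 = 0. Stack: [0]
STORE_FAST k → k=0. Stack: []
LOAD_FAST i → push 0. Stack: [0]
LOAD_CONST → push 1. Stack: [0, 1]
BINARY_OP + → 0 + 1 = 1. Stack: [1]
STORE_FAST i → i=1. Stack: []
LOAD_FAST i → push 1. Stack: [1]
LOAD_CONST → push 3. Stack: [1, 3]
COMPARE_OP bool(<) → 1 vs 3 = True. Stack: [True]
POP_JUMP_IF_FALSE → pop True; no jump. Stack: []
LOAD_FAST_LOAD_FAST k,i → push 0,1. Stack: [0, 1]
BINARY_OP * → 0 * 1 = 0. Stack: [0]
STORE_FAST k → k=0. Stack: []
LOAD_FAST_LOAD_FAST k,a → push 0,-5. Stack: [0, -5]
BINARY_OP * → 0 * -5 = 0. Stack: [0]
STORE_FAST k → k=0. Stack: []
LOAD_FAST_LOAD_FAST k,i → push 0,1. Stack: [0, 1]
BINARY_OP - → 0 - 1 = -1. Stack: [-1]
STORE_FAST k → k=-1. Stack: []
LOAD_FAST i → push 1. Stack: [1]
LOAD_CONST → push 1. Stack: [1, 1]
BINARY_OP + → 1 + 1 = 2. Stack: [2]
STORE_FAST i → i=2. Stack: []
LOAD_FAST i → push 2. Stack: [2]
LOAD_CONST → push 3. Stack: [2, 3]
COMPARE_OP bool(<) → 2 vs 3 = True. Stack: [True]
POP_JUMP_IF_FALSE → pop True; no jump. Stack: []
LOAD_FAST_LOAD_FAST k,i → push -1,2. Stack: [-1, 2]
BINARY_OP * → -1 * 2 = -2. Stack: [-2]
STORE_FAST k → k=-2. Stack: []
LOAD_FAST_LOAD_FAST k,a → push -2,-5. Stack: [-2, -5]
BINARY_OP * → -2 * -5 = 10. Stack: [10]
STORE_FAST k → k=10. Stack: []
LOAD_FAST_LOAD_FAST k,i → push 10,2. Stack: [10, 2]
BINARY_OP - → 10 - 2 = 8. Stack: [8]
STORE_FAST k → k=8. Stack: []
LOAD_FAST i → push 2. Stack: [2]
LOAD_CONST → push 1. Stack: [2, 1]
BINARY_OP + → 2 + 1 = 3. Stack: [3]
STORE_FAST i → i=3. Stack: []
LOAD_FAST i → push 3. Stack: [3]
LOAD_CONST → push 3. Stack: [3, 3]
COMPARE_OP bool(<) → 3 vs 3 = False. Stack: [False]
POP_JUMP_IF_FALSE → pop False; jump. Stack: []
LOAD_FAST k → push 8. Stack: [8]
RETURN_VALUE → return 8.

8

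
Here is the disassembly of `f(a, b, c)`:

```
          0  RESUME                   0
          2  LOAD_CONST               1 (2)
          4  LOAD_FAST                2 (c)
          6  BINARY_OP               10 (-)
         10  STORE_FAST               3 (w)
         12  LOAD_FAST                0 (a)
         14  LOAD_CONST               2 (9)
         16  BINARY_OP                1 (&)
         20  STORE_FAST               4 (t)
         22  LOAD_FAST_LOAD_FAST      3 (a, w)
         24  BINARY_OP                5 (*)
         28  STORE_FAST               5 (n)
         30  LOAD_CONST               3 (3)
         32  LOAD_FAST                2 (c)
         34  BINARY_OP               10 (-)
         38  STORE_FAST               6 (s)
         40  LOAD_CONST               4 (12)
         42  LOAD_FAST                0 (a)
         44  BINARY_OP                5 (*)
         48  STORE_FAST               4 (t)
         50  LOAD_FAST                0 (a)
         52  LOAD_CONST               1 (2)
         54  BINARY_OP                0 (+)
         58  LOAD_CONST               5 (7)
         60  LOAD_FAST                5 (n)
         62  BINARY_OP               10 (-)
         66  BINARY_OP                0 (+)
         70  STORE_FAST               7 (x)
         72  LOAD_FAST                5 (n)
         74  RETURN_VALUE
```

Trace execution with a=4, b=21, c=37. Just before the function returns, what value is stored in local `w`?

LOAD_CONST → push 2. Stack: [2]
LOAD_FAST c → push 37. Stack: [2, 37]
BINARY_OP - → 2 - 37 = -35. Stack: [-35]
STORE_FAST w → w=-35. Stack: []
LOAD_FAST a → push 4. Stack: [4]
LOAD_CONST → push 9. Stack: [4, 9]
BINARY_OP & → 4 & 9 = 0. Stack: [0]
STORE_FAST t → t=0. Stack: []
LOAD_FAST_LOAD_FAST a,w → push 4,-35. Stack: [4, -35]
BINARY_OP * → 4 * -35 = -140. Stack: [-140]
STORE_FAST n → n=-140. Stack: []
LOAD_CONST → push 3. Stack: [3]
LOAD_FAST c → push 37. Stack: [3, 37]
BINARY_OP - → 3 - 37 = -34. Stack: [-34]
STORE_FAST s → s=-34. Stack: []
LOAD_CONST → push 12. Stack: [12]
LOAD_FAST a → push 4. Stack: [12, 4]
BINARY_OP * → 12 * 4 = 48. Stack: [48]
STORE_FAST t → t=48. Stack: []
LOAD_FAST a → push 4. Stack: [4]
LOAD_CONST → push 2. Stack: [4, 2]
BINARY_OP + → 4 + 2 = 6. Stack: [6]
LOAD_CONST → push 7. Stack: [6, 7]
LOAD_FAST n → push -140. Stack: [6, 7, -140]
BINARY_OP - → 7 - -140 = 147. Stack: [6, 147]
BINARY_OP + → 6 + 147 = 153. Stack: [153]
STORE_FAST x → x=153. Stack: []
LOAD_FAST n → push -140. Stack: [-140]
RETURN_VALUE → return -140.

-35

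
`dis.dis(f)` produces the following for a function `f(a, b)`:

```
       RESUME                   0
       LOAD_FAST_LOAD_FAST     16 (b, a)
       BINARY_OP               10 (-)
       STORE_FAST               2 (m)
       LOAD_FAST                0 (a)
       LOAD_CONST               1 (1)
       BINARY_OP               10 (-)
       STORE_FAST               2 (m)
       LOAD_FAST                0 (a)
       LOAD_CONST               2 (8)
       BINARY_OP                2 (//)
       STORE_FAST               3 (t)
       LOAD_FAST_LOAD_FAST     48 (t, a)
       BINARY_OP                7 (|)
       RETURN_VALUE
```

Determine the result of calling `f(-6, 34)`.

-1

LOAD_FAST_LOAD_FAST b,a → push 34,-6. Stack: [34, -6]
BINARY_OP - → 34 - -6 = 40. Stack: [40]
STORE_FAST m → m=40. Stack: []
LOAD_FAST a → push -6. Stack: [-6]
LOAD_CONST → push 1. Stack: [-6, 1]
BINARY_OP - → -6 - 1 = -7. Stack: [-7]
STORE_FAST m → m=-7. Stack: []
LOAD_FAST a → push -6. Stack: [-6]
LOAD_CONST → push 8. Stack: [-6, 8]
BINARY_OP // → -6 // 8 = -1. Stack: [-1]
STORE_FAST t → t=-1. Stack: []
LOAD_FAST_LOAD_FAST t,a → push -1,-6. Stack: [-1, -6]
BINARY_OP | → -1 | -6 = -1. Stack: [-1]
RETURN_VALUE → return -1.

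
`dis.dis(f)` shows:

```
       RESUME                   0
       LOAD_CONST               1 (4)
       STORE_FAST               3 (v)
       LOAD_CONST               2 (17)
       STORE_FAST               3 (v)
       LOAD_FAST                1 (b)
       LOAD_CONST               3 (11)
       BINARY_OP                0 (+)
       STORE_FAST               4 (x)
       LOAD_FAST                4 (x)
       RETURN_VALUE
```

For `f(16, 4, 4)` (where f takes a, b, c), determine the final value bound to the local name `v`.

LOAD_CONST → push 4. Stack: [4]
STORE_FAST v → v=4. Stack: []
LOAD_CONST → push 17. Stack: [17]
STORE_FAST v → v=17. Stack: []
LOAD_FAST b → push 4. Stack: [4]
LOAD_CONST → push 11. Stack: [4, 11]
BINARY_OP + → 4 + 11 = 15. Stack: [15]
STORE_FAST x → x=15. Stack: []
LOAD_FAST x → push 15. Stack: [15]
RETURN_VALUE → return 15.

17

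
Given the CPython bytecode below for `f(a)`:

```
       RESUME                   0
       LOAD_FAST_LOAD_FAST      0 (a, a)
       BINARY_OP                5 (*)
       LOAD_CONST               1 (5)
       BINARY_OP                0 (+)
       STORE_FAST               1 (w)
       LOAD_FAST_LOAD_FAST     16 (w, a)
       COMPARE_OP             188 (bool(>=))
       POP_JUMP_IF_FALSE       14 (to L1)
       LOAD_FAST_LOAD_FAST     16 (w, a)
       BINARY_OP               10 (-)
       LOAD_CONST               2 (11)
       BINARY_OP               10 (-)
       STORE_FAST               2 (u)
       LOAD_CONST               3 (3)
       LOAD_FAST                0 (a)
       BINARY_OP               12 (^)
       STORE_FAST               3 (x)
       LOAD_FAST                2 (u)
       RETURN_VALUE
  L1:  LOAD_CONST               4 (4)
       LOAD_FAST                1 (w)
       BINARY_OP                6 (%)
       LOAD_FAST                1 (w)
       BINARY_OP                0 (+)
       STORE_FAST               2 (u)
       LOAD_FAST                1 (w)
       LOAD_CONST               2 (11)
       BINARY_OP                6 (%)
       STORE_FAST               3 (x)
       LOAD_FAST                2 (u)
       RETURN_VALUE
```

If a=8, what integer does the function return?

LOAD_FAST_LOAD_FAST a,a → push 8,8. Stack: [8, 8]
BINARY_OP * → 8 * 8 = 64. Stack: [64]
LOAD_CONST → push 5. Stack: [64, 5]
BINARY_OP + → 64 + 5 = 69. Stack: [69]
STORE_FAST w → w=69. Stack: []
LOAD_FAST_LOAD_FAST w,a → push 69,8. Stack: [69, 8]
COMPARE_OP bool(>=) → 69 vs 8 = True. Stack: [True]
POP_JUMP_IF_FALSE → pop True; no jump. Stack: []
LOAD_FAST_LOAD_FAST w,a → push 69,8. Stack: [69, 8]
BINARY_OP - → 69 - 8 = 61. Stack: [61]
LOAD_CONST → push 11. Stack: [61, 11]
BINARY_OP - → 61 - 11 = 50. Stack: [50]
STORE_FAST u → u=50. Stack: []
LOAD_CONST → push 3. Stack: [3]
LOAD_FAST a → push 8. Stack: [3, 8]
BINARY_OP ^ → 3 ^ 8 = 11. Stack: [11]
STORE_FAST x → x=11. Stack: []
LOAD_FAST u → push 50. Stack: [50]
RETURN_VALUE → return 50.

50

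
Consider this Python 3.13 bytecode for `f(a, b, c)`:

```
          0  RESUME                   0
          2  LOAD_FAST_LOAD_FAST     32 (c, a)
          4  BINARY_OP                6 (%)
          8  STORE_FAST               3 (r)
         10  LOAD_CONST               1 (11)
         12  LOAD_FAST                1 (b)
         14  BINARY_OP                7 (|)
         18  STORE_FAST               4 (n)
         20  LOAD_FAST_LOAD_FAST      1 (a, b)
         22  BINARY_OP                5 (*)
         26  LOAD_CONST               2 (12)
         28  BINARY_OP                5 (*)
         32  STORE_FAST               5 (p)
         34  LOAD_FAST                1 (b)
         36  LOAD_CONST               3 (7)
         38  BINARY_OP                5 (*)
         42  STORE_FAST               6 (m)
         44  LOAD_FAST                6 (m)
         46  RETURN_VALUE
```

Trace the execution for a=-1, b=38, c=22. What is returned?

LOAD_FAST_LOAD_FAST c,a → push 22,-1. Stack: [22, -1]
BINARY_OP % → 22 % -1 = 0. Stack: [0]
STORE_FAST r → r=0. Stack: []
LOAD_CONST → push 11. Stack: [11]
LOAD_FAST b → push 38. Stack: [11, 38]
BINARY_OP | → 11 | 38 = 47. Stack: [47]
STORE_FAST n → n=47. Stack: []
LOAD_FAST_LOAD_FAST a,b → push -1,38. Stack: [-1, 38]
BINARY_OP * → -1 * 38 = -38. Stack: [-38]
LOAD_CONST → push 12. Stack: [-38, 12]
BINARY_OP * → -38 * 12 = -456. Stack: [-456]
STORE_FAST p → p=-456. Stack: []
LOAD_FAST b → push 38. Stack: [38]
LOAD_CONST → push 7. Stack: [38, 7]
BINARY_OP * → 38 * 7 = 266. Stack: [266]
STORE_FAST m → m=266. Stack: []
LOAD_FAST m → push 266. Stack: [266]
RETURN_VALUE → return 266.

266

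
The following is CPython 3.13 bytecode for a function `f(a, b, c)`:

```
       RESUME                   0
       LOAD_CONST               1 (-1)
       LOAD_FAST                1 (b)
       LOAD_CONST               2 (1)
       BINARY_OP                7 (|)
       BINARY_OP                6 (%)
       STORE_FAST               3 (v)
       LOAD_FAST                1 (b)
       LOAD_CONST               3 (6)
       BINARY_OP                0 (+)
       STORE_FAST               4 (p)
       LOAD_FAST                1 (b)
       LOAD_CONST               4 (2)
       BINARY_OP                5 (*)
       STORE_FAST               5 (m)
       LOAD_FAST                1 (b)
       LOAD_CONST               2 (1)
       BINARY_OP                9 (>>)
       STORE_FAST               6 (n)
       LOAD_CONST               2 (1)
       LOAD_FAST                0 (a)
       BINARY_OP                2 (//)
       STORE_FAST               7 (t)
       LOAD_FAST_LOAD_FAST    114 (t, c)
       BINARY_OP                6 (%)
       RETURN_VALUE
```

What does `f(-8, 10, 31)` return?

LOAD_CONST → push -1. Stack: [-1]
LOAD_FAST b → push 10. Stack: [-1, 10]
LOAD_CONST → push 1. Stack: [-1, 10, 1]
BINARY_OP | → 10 | 1 = 11. Stack: [-1, 11]
BINARY_OP % → -1 % 11 = 10. Stack: [10]
STORE_FAST v → v=10. Stack: []
LOAD_FAST b → push 10. Stack: [10]
LOAD_CONST → push 6. Stack: [10, 6]
BINARY_OP + → 10 + 6 = 16. Stack: [16]
STORE_FAST p → p=16. Stack: []
LOAD_FAST b → push 10. Stack: [10]
LOAD_CONST → push 2. Stack: [10, 2]
BINARY_OP * → 10 * 2 = 20. Stack: [20]
STORE_FAST m → m=20. Stack: []
LOAD_FAST b → push 10. Stack: [10]
LOAD_CONST → push 1. Stack: [10, 1]
BINARY_OP >> → 10 >> 1 = 5. Stack: [5]
STORE_FAST n → n=5. Stack: []
LOAD_CONST → push 1. Stack: [1]
LOAD_FAST a → push -8. Stack: [1, -8]
BINARY_OP // → 1 // -8 = -1. Stack: [-1]
STORE_FAST t → t=-1. Stack: []
LOAD_FAST_LOAD_FAST t,c → push -1,31. Stack: [-1, 31]
BINARY_OP % → -1 % 31 = 30. Stack: [30]
RETURN_VALUE → return 30.

30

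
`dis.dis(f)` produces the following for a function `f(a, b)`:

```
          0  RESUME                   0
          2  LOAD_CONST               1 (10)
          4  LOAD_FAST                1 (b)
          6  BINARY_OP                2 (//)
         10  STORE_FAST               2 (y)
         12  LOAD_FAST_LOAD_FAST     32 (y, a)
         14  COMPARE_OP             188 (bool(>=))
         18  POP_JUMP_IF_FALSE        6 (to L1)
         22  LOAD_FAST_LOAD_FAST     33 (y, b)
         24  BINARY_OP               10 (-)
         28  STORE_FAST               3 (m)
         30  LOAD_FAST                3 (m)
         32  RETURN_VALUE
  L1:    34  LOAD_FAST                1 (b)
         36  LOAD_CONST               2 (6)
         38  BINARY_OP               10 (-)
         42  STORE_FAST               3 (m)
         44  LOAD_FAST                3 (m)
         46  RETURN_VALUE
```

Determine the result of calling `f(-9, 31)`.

LOAD_CONST → push 10. Stack: [10]
LOAD_FAST b → push 31. Stack: [10, 31]
BINARY_OP // → 10 // 31 = 0. Stack: [0]
STORE_FAST y → y=0. Stack: []
LOAD_FAST_LOAD_FAST y,a → push 0,-9. Stack: [0, -9]
COMPARE_OP bool(>=) → 0 vs -9 = True. Stack: [True]
POP_JUMP_IF_FALSE → pop True; no jump. Stack: []
LOAD_FAST_LOAD_FAST y,b → push 0,31. Stack: [0, 31]
BINARY_OP - → 0 - 31 = -31. Stack: [-31]
STORE_FAST m → m=-31. Stack: []
LOAD_FAST m → push -31. Stack: [-31]
RETURN_VALUE → return -31.

-31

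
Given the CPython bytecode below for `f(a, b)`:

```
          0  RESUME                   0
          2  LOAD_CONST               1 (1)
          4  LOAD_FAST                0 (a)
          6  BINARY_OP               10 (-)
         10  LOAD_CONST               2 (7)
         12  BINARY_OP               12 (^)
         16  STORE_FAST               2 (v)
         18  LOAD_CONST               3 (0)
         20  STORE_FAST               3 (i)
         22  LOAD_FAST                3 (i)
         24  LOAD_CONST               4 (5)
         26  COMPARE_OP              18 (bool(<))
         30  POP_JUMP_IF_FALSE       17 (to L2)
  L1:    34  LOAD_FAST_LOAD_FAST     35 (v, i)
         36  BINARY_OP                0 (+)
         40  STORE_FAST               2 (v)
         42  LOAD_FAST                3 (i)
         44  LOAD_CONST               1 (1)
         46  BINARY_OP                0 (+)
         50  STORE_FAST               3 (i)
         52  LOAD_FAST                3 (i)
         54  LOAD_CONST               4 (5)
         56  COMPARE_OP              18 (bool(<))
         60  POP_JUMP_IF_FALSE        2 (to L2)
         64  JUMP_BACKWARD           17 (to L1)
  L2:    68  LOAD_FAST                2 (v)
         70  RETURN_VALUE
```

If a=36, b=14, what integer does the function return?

-28

LOAD_CONST → push 1
LOAD_FAST a → push 36
BINARY_OP - → 1 - 36 = -35
LOAD_CONST → push 7
BINARY_OP ^ → -35 ^ 7 = -38
STORE_FAST v → v=-38
LOAD_CONST → push 0
STORE_FAST i → i=0
LOAD_FAST i → push 0
LOAD_CONST → push 5
COMPARE_OP bool(<) → 0 vs 5 = True
POP_JUMP_IF_FALSE → pop True; no jump
LOAD_FAST_LOAD_FAST v,i → push -38,0
BINARY_OP + → -38 + 0 = -38
STORE_FAST v → v=-38
LOAD_FAST i → push 0
LOAD_CONST → push 1
BINARY_OP + → 0 + 1 = 1
STORE_FAST i → i=1
LOAD_FAST i → push 1
LOAD_CONST → push 5
COMPARE_OP bool(<) → 1 vs 5 = True
POP_JUMP_IF_FALSE → pop True; no jump
LOAD_FAST_LOAD_FAST v,i → push -38,1
BINARY_OP + → -38 + 1 = -37
STORE_FAST v → v=-37
LOAD_FAST i → push 1
LOAD_CONST → push 1
BINARY_OP + → 1 + 1 = 2
STORE_FAST i → i=2
LOAD_FAST i → push 2
LOAD_CONST → push 5
COMPARE_OP bool(<) → 2 vs 5 = True
POP_JUMP_IF_FALSE → pop True; no jump
LOAD_FAST_LOAD_FAST v,i → push -37,2
BINARY_OP + → -37 + 2 = -35
STORE_FAST v → v=-35
LOAD_FAST i → push 2
LOAD_CONST → push 1
BINARY_OP + → 2 + 1 = 3
STORE_FAST i → i=3
LOAD_FAST i → push 3
LOAD_CONST → push 5
COMPARE_OP bool(<) → 3 vs 5 = True
POP_JUMP_IF_FALSE → pop True; no jump
LOAD_FAST_LOAD_FAST v,i → push -35,3
BINARY_OP + → -35 + 3 = -32
STORE_FAST v → v=-32
LOAD_FAST i → push 3
LOAD_CONST → push 1
BINARY_OP + → 3 + 1 = 4
STORE_FAST i → i=4
LOAD_FAST i → push 4
LOAD_CONST → push 5
COMPARE_OP bool(<) → 4 vs 5 = True
POP_JUMP_IF_FALSE → pop True; no jump
LOAD_FAST_LOAD_FAST v,i → push -32,4
BINARY_OP + → -32 + 4 = -28
STORE_FAST v → v=-28
LOAD_FAST i → push 4
LOAD_CONST → push 1
BINARY_OP + → 4 + 1 = 5
STORE_FAST i → i=5
LOAD_FAST i → push 5
LOAD_CONST → push 5
COMPARE_OP bool(<) → 5 vs 5 = False
POP_JUMP_IF_FALSE → pop False; jump
LOAD_FAST v → push -28
RETURN_VALUE → return -28.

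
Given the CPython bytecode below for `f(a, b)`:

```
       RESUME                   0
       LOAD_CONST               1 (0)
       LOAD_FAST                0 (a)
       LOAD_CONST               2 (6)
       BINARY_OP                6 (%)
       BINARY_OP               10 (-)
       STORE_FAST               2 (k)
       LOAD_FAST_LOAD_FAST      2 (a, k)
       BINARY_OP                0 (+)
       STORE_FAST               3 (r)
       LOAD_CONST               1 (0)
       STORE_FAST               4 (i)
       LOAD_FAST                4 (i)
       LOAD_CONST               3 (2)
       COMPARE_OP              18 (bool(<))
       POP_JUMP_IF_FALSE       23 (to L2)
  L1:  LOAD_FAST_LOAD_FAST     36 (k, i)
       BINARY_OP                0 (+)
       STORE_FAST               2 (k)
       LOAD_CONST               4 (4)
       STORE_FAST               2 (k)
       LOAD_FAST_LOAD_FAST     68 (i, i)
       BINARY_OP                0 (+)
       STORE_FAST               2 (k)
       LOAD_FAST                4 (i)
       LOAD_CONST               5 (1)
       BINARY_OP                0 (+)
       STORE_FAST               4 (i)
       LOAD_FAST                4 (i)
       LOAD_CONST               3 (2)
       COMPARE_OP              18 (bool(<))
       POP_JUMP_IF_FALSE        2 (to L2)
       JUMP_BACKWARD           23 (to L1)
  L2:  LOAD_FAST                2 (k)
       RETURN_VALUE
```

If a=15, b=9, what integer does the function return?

LOAD_CONST → push 0. Stack: [0]
LOAD_FAST a → push 15. Stack: [0, 15]
LOAD_CONST → push 6. Stack: [0, 15, 6]
BINARY_OP % → 15 % 6 = 3. Stack: [0, 3]
BINARY_OP - → 0 - 3 = -3. Stack: [-3]
STORE_FAST k → k=-3. Stack: []
LOAD_FAST_LOAD_FAST a,k → push 15,-3. Stack: [15, -3]
BINARY_OP + → 15 + -3 = 12. Stack: [12]
STORE_FAST r → r=12. Stack: []
LOAD_CONST → push 0. Stack: [0]
STORE_FAST i → i=0. Stack: []
LOAD_FAST i → push 0. Stack: [0]
LOAD_CONST → push 2. Stack: [0, 2]
COMPARE_OP bool(<) → 0 vs 2 = True. Stack: [True]
POP_JUMP_IF_FALSE → pop True; no jump. Stack: []
LOAD_FAST_LOAD_FAST k,i → push -3,0. Stack: [-3, 0]
BINARY_OP + → -3 + 0 = -3. Stack: [-3]
STORE_FAST k → k=-3. Stack: []
LOAD_CONST → push 4. Stack: [4]
STORE_FAST k → k=4. Stack: []
LOAD_FAST_LOAD_FAST i,i → push 0,0. Stack: [0, 0]
BINARY_OP + → 0 + 0 = 0. Stack: [0]
STORE_FAST k → k=0. Stack: []
LOAD_FAST i → push 0. Stack: [0]
LOAD_CONST → push 1. Stack: [0, 1]
BINARY_OP + → 0 + 1 = 1. Stack: [1]
STORE_FAST i → i=1. Stack: []
LOAD_FAST i → push 1. Stack: [1]
LOAD_CONST → push 2. Stack: [1, 2]
COMPARE_OP bool(<) → 1 vs 2 = True. Stack: [True]
POP_JUMP_IF_FALSE → pop True; no jump. Stack: []
LOAD_FAST_LOAD_FAST k,i → push 0,1. Stack: [0, 1]
BINARY_OP + → 0 + 1 = 1. Stack: [1]
STORE_FAST k → k=1. Stack: []
LOAD_CONST → push 4. Stack: [4]
STORE_FAST k → k=4. Stack: []
LOAD_FAST_LOAD_FAST i,i → push 1,1. Stack: [1, 1]
BINARY_OP + → 1 + 1 = 2. Stack: [2]
STORE_FAST k → k=2. Stack: []
LOAD_FAST i → push 1. Stack: [1]
LOAD_CONST → push 1. Stack: [1, 1]
BINARY_OP + → 1 + 1 = 2. Stack: [2]
STORE_FAST i → i=2. Stack: []
LOAD_FAST i → push 2. Stack: [2]
LOAD_CONST → push 2. Stack: [2, 2]
COMPARE_OP bool(<) → 2 vs 2 = False. Stack: [False]
POP_JUMP_IF_FALSE → pop False; jump. Stack: []
LOAD_FAST k → push 2. Stack: [2]
RETURN_VALUE → return 2.

2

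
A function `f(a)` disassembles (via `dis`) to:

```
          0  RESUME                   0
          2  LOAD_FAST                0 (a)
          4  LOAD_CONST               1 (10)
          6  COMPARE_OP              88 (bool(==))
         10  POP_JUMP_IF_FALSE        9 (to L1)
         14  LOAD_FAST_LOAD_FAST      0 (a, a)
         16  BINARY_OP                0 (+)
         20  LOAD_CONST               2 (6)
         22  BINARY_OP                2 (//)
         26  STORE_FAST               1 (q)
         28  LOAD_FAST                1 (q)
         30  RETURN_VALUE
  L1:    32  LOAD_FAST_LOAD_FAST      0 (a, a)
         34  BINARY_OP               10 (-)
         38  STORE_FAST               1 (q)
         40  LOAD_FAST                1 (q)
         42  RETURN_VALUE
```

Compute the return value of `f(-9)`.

LOAD_FAST a → push -9. Stack: [-9]
LOAD_CONST → push 10. Stack: [-9, 10]
COMPARE_OP bool(==) → -9 vs 10 = False. Stack: [False]
POP_JUMP_IF_FALSE → pop False; jump. Stack: []
LOAD_FAST_LOAD_FAST a,a → push -9,-9. Stack: [-9, -9]
BINARY_OP - → -9 - -9 = 0. Stack: [0]
STORE_FAST q → q=0. Stack: []
LOAD_FAST q → push 0. Stack: [0]
RETURN_VALUE → return 0.

0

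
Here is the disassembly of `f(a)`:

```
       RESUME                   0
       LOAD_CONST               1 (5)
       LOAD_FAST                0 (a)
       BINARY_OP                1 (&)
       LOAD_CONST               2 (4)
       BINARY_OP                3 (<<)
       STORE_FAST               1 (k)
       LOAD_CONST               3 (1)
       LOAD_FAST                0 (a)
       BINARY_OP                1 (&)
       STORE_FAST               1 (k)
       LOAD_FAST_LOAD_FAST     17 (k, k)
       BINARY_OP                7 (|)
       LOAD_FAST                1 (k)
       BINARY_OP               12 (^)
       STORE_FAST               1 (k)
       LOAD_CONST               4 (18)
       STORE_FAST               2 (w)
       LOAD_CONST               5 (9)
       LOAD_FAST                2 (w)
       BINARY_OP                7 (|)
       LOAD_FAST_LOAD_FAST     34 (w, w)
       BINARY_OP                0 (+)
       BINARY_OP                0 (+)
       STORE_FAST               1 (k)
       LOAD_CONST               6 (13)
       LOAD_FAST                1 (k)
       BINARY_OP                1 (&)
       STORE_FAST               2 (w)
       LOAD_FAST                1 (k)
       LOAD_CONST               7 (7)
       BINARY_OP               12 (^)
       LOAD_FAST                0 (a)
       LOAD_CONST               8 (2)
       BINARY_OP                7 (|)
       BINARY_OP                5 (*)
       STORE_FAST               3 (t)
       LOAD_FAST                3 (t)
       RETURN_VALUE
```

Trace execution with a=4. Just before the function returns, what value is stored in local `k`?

63

LOAD_CONST → push 5. Stack: [5]
LOAD_FAST a → push 4. Stack: [5, 4]
BINARY_OP & → 5 & 4 = 4. Stack: [4]
LOAD_CONST → push 4. Stack: [4, 4]
BINARY_OP << → 4 << 4 = 64. Stack: [64]
STORE_FAST k → k=64. Stack: []
LOAD_CONST → push 1. Stack: [1]
LOAD_FAST a → push 4. Stack: [1, 4]
BINARY_OP & → 1 & 4 = 0. Stack: [0]
STORE_FAST k → k=0. Stack: []
LOAD_FAST_LOAD_FAST k,k → push 0,0. Stack: [0, 0]
BINARY_OP | → 0 | 0 = 0. Stack: [0]
LOAD_FAST k → push 0. Stack: [0, 0]
BINARY_OP ^ → 0 ^ 0 = 0. Stack: [0]
STORE_FAST k → k=0. Stack: []
LOAD_CONST → push 18. Stack: [18]
STORE_FAST w → w=18. Stack: []
LOAD_CONST → push 9. Stack: [9]
LOAD_FAST w → push 18. Stack: [9, 18]
BINARY_OP | → 9 | 18 = 27. Stack: [27]
LOAD_FAST_LOAD_FAST w,w → push 18,18. Stack: [27, 18, 18]
BINARY_OP + → 18 + 18 = 36. Stack: [27, 36]
BINARY_OP + → 27 + 36 = 63. Stack: [63]
STORE_FAST k → k=63. Stack: []
LOAD_CONST → push 13. Stack: [13]
LOAD_FAST k → push 63. Stack: [13, 63]
BINARY_OP & → 13 & 63 = 13. Stack: [13]
STORE_FAST w → w=13. Stack: []
LOAD_FAST k → push 63. Stack: [63]
LOAD_CONST → push 7. Stack: [63, 7]
BINARY_OP ^ → 63 ^ 7 = 56. Stack: [56]
LOAD_FAST a → push 4. Stack: [56, 4]
LOAD_CONST → push 2. Stack: [56, 4, 2]
BINARY_OP | → 4 | 2 = 6. Stack: [56, 6]
BINARY_OP * → 56 * 6 = 336. Stack: [336]
STORE_FAST t → t=336. Stack: []
LOAD_FAST t → push 336. Stack: [336]
RETURN_VALUE → return 336.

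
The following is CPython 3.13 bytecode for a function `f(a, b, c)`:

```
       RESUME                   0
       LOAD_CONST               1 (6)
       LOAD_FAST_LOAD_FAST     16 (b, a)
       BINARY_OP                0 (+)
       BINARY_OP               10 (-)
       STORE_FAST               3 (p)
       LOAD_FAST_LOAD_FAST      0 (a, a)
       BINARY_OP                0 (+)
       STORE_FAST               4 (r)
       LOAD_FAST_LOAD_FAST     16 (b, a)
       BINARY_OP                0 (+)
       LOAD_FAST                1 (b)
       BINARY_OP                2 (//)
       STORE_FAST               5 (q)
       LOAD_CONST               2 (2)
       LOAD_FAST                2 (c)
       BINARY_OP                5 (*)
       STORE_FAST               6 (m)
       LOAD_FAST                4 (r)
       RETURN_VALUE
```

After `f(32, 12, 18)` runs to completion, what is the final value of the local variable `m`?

LOAD_CONST → push 6. Stack: [6]
LOAD_FAST_LOAD_FAST b,a → push 12,32. Stack: [6, 12, 32]
BINARY_OP + → 12 + 32 = 44. Stack: [6, 44]
BINARY_OP - → 6 - 44 = -38. Stack: [-38]
STORE_FAST p → p=-38. Stack: []
LOAD_FAST_LOAD_FAST a,a → push 32,32. Stack: [32, 32]
BINARY_OP + → 32 + 32 = 64. Stack: [64]
STORE_FAST r → r=64. Stack: []
LOAD_FAST_LOAD_FAST b,a → push 12,32. Stack: [12, 32]
BINARY_OP + → 12 + 32 = 44. Stack: [44]
LOAD_FAST b → push 12. Stack: [44, 12]
BINARY_OP // → 44 // 12 = 3. Stack: [3]
STORE_FAST q → q=3. Stack: []
LOAD_CONST → push 2. Stack: [2]
LOAD_FAST c → push 18. Stack: [2, 18]
BINARY_OP * → 2 * 18 = 36. Stack: [36]
STORE_FAST m → m=36. Stack: []
LOAD_FAST r → push 64. Stack: [64]
RETURN_VALUE → return 64.

36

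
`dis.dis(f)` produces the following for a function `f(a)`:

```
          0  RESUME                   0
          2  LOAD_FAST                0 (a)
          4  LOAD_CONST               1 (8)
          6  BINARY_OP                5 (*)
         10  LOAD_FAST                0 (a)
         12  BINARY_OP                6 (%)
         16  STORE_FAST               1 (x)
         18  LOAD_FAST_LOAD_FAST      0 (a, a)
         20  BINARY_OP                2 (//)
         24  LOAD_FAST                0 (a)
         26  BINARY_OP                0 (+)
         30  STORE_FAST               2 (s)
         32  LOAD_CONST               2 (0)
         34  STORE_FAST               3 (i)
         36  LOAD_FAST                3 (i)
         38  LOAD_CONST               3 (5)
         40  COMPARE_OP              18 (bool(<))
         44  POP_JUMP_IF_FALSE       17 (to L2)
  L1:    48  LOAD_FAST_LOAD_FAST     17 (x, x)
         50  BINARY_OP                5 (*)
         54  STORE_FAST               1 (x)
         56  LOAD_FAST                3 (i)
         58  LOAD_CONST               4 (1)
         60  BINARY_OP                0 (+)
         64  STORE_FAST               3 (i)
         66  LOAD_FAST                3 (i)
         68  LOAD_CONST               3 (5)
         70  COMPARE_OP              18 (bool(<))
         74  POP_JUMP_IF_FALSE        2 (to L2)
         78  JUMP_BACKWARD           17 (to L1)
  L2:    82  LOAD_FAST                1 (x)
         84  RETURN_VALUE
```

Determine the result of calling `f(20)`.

LOAD_FAST a → push 20
LOAD_CONST → push 8
BINARY_OP * → 20 * 8 = 160
LOAD_FAST a → push 20
BINARY_OP % → 160 % 20 = 0
STORE_FAST x → x=0
LOAD_FAST_LOAD_FAST a,a → push 20,20
BINARY_OP // → 20 // 20 = 1
LOAD_FAST a → push 20
BINARY_OP + → 1 + 20 = 21
STORE_FAST s → s=21
LOAD_CONST → push 0
STORE_FAST i → i=0
LOAD_FAST i → push 0
LOAD_CONST → push 5
COMPARE_OP bool(<) → 0 vs 5 = True
POP_JUMP_IF_FALSE → pop True; no jump
LOAD_FAST_LOAD_FAST x,x → push 0,0
BINARY_OP * → 0 * 0 = 0
STORE_FAST x → x=0
LOAD_FAST i → push 0
LOAD_CONST → push 1
BINARY_OP + → 0 + 1 = 1
STORE_FAST i → i=1
LOAD_FAST i → push 1
LOAD_CONST → push 5
COMPARE_OP bool(<) → 1 vs 5 = True
POP_JUMP_IF_FALSE → pop True; no jump
LOAD_FAST_LOAD_FAST x,x → push 0,0
BINARY_OP * → 0 * 0 = 0
STORE_FAST x → x=0
LOAD_FAST i → push 1
LOAD_CONST → push 1
BINARY_OP + → 1 + 1 = 2
STORE_FAST i → i=2
LOAD_FAST i → push 2
LOAD_CONST → push 5
COMPARE_OP bool(<) → 2 vs 5 = True
POP_JUMP_IF_FALSE → pop True; no jump
LOAD_FAST_LOAD_FAST x,x → push 0,0
BINARY_OP * → 0 * 0 = 0
STORE_FAST x → x=0
LOAD_FAST i → push 2
LOAD_CONST → push 1
BINARY_OP + → 2 + 1 = 3
STORE_FAST i → i=3
LOAD_FAST i → push 3
LOAD_CONST → push 5
COMPARE_OP bool(<) → 3 vs 5 = True
POP_JUMP_IF_FALSE → pop True; no jump
LOAD_FAST_LOAD_FAST x,x → push 0,0
BINARY_OP * → 0 * 0 = 0
STORE_FAST x → x=0
LOAD_FAST i → push 3
LOAD_CONST → push 1
BINARY_OP + → 3 + 1 = 4
STORE_FAST i → i=4
LOAD_FAST i → push 4
LOAD_CONST → push 5
COMPARE_OP bool(<) → 4 vs 5 = True
POP_JUMP_IF_FALSE → pop True; no jump
LOAD_FAST_LOAD_FAST x,x → push 0,0
BINARY_OP * → 0 * 0 = 0
STORE_FAST x → x=0
LOAD_FAST i → push 4
LOAD_CONST → push 1
BINARY_OP + → 4 + 1 = 5
STORE_FAST i → i=5
LOAD_FAST i → push 5
LOAD_CONST → push 5
COMPARE_OP bool(<) → 5 vs 5 = False
POP_JUMP_IF_FALSE → pop False; jump
LOAD_FAST x → push 0
RETURN_VALUE → return 0.

0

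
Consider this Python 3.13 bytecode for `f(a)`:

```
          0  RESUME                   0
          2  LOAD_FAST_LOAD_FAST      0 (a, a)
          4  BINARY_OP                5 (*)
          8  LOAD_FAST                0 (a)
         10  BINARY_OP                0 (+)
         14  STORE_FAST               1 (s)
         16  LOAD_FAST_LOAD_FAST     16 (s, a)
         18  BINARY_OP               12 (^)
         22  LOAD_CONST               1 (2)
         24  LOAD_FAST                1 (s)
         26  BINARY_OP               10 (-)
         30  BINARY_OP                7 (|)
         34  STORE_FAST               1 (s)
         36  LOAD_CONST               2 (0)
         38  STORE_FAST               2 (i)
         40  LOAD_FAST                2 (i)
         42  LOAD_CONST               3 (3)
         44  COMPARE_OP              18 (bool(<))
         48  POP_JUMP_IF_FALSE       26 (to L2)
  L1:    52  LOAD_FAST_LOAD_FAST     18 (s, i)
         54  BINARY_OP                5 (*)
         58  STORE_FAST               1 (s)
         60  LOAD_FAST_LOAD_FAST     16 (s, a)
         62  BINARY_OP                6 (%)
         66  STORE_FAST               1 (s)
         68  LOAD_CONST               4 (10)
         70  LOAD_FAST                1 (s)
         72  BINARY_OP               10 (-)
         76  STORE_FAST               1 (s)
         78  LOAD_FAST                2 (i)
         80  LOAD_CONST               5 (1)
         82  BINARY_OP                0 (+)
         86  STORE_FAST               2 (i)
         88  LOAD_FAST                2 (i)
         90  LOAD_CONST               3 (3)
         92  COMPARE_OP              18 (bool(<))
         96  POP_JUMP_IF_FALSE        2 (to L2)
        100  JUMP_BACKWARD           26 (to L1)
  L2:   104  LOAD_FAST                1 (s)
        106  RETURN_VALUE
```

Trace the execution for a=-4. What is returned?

10

LOAD_FAST_LOAD_FAST a,a → push -4,-4
BINARY_OP * → -4 * -4 = 16
LOAD_FAST a → push -4
BINARY_OP + → 16 + -4 = 12
STORE_FAST s → s=12
LOAD_FAST_LOAD_FAST s,a → push 12,-4
BINARY_OP ^ → 12 ^ -4 = -16
LOAD_CONST → push 2
LOAD_FAST s → push 12
BINARY_OP - → 2 - 12 = -10
BINARY_OP | → -16 | -10 = -10
STORE_FAST s → s=-10
LOAD_CONST → push 0
STORE_FAST i → i=0
LOAD_FAST i → push 0
LOAD_CONST → push 3
COMPARE_OP bool(<) → 0 vs 3 = True
POP_JUMP_IF_FALSE → pop True; no jump
LOAD_FAST_LOAD_FAST s,i → push -10,0
BINARY_OP * → -10 * 0 = 0
STORE_FAST s → s=0
LOAD_FAST_LOAD_FAST s,a → push 0,-4
BINARY_OP % → 0 % -4 = 0
STORE_FAST s → s=0
LOAD_CONST → push 10
LOAD_FAST s → push 0
BINARY_OP - → 10 - 0 = 10
STORE_FAST s → s=10
LOAD_FAST i → push 0
LOAD_CONST → push 1
BINARY_OP + → 0 + 1 = 1
STORE_FAST i → i=1
LOAD_FAST i → push 1
LOAD_CONST → push 3
COMPARE_OP bool(<) → 1 vs 3 = True
POP_JUMP_IF_FALSE → pop True; no jump
LOAD_FAST_LOAD_FAST s,i → push 10,1
BINARY_OP * → 10 * 1 = 10
STORE_FAST s → s=10
LOAD_FAST_LOAD_FAST s,a → push 10,-4
BINARY_OP % → 10 % -4 = -2
STORE_FAST s → s=-2
LOAD_CONST → push 10
LOAD_FAST s → push -2
BINARY_OP - → 10 - -2 = 12
STORE_FAST s → s=12
LOAD_FAST i → push 1
LOAD_CONST → push 1
BINARY_OP + → 1 + 1 = 2
STORE_FAST i → i=2
LOAD_FAST i → push 2
LOAD_CONST → push 3
COMPARE_OP bool(<) → 2 vs 3 = True
POP_JUMP_IF_FALSE → pop True; no jump
LOAD_FAST_LOAD_FAST s,i → push 12,2
BINARY_OP * → 12 * 2 = 24
STORE_FAST s → s=24
LOAD_FAST_LOAD_FAST s,a → push 24,-4
BINARY_OP % → 24 % -4 = 0
STORE_FAST s → s=0
LOAD_CONST → push 10
LOAD_FAST s → push 0
BINARY_OP - → 10 - 0 = 10
STORE_FAST s → s=10
LOAD_FAST i → push 2
LOAD_CONST → push 1
BINARY_OP + → 2 + 1 = 3
STORE_FAST i → i=3
LOAD_FAST i → push 3
LOAD_CONST → push 3
COMPARE_OP bool(<) → 3 vs 3 = False
POP_JUMP_IF_FALSE → pop False; jump
LOAD_FAST s → push 10
RETURN_VALUE → return 10.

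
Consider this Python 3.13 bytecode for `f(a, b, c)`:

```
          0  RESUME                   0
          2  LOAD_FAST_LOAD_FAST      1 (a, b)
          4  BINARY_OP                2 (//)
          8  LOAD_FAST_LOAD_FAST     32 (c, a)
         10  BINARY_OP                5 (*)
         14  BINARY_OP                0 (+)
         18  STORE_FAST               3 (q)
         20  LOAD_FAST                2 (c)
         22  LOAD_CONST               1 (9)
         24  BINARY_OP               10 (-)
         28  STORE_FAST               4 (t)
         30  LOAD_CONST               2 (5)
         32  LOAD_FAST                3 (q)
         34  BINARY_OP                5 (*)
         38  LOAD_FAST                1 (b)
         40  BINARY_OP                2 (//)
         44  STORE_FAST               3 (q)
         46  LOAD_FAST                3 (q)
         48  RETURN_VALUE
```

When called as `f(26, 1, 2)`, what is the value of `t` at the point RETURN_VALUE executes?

LOAD_FAST_LOAD_FAST a,b → push 26,1. Stack: [26, 1]
BINARY_OP // → 26 // 1 = 26. Stack: [26]
LOAD_FAST_LOAD_FAST c,a → push 2,26. Stack: [26, 2, 26]
BINARY_OP * → 2 * 26 = 52. Stack: [26, 52]
BINARY_OP + → 26 + 52 = 78. Stack: [78]
STORE_FAST q → q=78. Stack: []
LOAD_FAST c → push 2. Stack: [2]
LOAD_CONST → push 9. Stack: [2, 9]
BINARY_OP - → 2 - 9 = -7. Stack: [-7]
STORE_FAST t → t=-7. Stack: []
LOAD_CONST → push 5. Stack: [5]
LOAD_FAST q → push 78. Stack: [5, 78]
BINARY_OP * → 5 * 78 = 390. Stack: [390]
LOAD_FAST b → push 1. Stack: [390, 1]
BINARY_OP // → 390 // 1 = 390. Stack: [390]
STORE_FAST q → q=390. Stack: []
LOAD_FAST q → push 390. Stack: [390]
RETURN_VALUE → return 390.

-7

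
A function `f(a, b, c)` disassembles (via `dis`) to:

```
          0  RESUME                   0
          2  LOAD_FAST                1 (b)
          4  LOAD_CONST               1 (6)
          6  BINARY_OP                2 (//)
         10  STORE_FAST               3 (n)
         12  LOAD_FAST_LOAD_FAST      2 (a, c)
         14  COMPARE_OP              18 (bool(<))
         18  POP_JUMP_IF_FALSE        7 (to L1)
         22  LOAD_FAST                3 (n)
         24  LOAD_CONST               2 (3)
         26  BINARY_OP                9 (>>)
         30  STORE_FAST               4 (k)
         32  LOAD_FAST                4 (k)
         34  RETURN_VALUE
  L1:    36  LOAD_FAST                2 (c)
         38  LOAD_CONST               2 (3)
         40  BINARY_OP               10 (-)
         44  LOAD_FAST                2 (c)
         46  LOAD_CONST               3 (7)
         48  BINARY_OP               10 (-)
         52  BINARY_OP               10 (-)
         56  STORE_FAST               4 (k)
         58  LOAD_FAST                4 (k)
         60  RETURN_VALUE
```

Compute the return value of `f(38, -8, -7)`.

4

LOAD_FAST b → push -8. Stack: [-8]
LOAD_CONST → push 6. Stack: [-8, 6]
BINARY_OP // → -8 // 6 = -2. Stack: [-2]
STORE_FAST n → n=-2. Stack: []
LOAD_FAST_LOAD_FAST a,c → push 38,-7. Stack: [38, -7]
COMPARE_OP bool(<) → 38 vs -7 = False. Stack: [False]
POP_JUMP_IF_FALSE → pop False; jump. Stack: []
LOAD_FAST c → push -7. Stack: [-7]
LOAD_CONST → push 3. Stack: [-7, 3]
BINARY_OP - → -7 - 3 = -10. Stack: [-10]
LOAD_FAST c → push -7. Stack: [-10, -7]
LOAD_CONST → push 7. Stack: [-10, -7, 7]
BINARY_OP - → -7 - 7 = -14. Stack: [-10, -14]
BINARY_OP - → -10 - -14 = 4. Stack: [4]
STORE_FAST k → k=4. Stack: []
LOAD_FAST k → push 4. Stack: [4]
RETURN_VALUE → return 4.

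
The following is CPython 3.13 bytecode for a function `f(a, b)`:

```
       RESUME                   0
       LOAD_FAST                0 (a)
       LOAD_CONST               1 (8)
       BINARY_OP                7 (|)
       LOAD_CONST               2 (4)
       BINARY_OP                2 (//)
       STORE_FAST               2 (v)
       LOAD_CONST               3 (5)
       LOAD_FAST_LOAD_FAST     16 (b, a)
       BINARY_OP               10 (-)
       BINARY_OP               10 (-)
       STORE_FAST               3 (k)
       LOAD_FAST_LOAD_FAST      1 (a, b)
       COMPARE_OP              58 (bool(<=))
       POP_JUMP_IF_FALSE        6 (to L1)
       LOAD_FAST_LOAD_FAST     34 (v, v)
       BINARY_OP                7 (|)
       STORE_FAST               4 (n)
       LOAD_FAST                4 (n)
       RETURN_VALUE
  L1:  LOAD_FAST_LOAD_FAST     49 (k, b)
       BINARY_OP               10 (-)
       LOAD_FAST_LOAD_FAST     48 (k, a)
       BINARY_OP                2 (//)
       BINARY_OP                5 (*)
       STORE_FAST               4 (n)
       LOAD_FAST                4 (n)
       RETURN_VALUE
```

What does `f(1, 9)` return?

2

LOAD_FAST a → push 1. Stack: [1]
LOAD_CONST → push 8. Stack: [1, 8]
BINARY_OP | → 1 | 8 = 9. Stack: [9]
LOAD_CONST → push 4. Stack: [9, 4]
BINARY_OP // → 9 // 4 = 2. Stack: [2]
STORE_FAST v → v=2. Stack: []
LOAD_CONST → push 5. Stack: [5]
LOAD_FAST_LOAD_FAST b,a → push 9,1. Stack: [5, 9, 1]
BINARY_OP - → 9 - 1 = 8. Stack: [5, 8]
BINARY_OP - → 5 - 8 = -3. Stack: [-3]
STORE_FAST k → k=-3. Stack: []
LOAD_FAST_LOAD_FAST a,b → push 1,9. Stack: [1, 9]
COMPARE_OP bool(<=) → 1 vs 9 = True. Stack: [True]
POP_JUMP_IF_FALSE → pop True; no jump. Stack: []
LOAD_FAST_LOAD_FAST v,v → push 2,2. Stack: [2, 2]
BINARY_OP | → 2 | 2 = 2. Stack: [2]
STORE_FAST n → n=2. Stack: []
LOAD_FAST n → push 2. Stack: [2]
RETURN_VALUE → return 2.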